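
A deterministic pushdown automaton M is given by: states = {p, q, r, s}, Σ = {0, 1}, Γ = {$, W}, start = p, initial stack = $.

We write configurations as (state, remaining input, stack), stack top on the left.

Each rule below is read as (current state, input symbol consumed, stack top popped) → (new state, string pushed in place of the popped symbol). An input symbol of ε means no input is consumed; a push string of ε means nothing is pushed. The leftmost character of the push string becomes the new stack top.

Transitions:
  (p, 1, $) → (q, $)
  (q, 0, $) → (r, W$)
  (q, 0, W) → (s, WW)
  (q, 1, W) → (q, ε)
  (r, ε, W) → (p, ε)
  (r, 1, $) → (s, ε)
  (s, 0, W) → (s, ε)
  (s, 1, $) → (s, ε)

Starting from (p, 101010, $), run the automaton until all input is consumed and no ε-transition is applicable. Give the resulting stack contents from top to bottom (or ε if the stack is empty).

$

(p, 101010, $)
  read 1, top $: go to q, push $ → (q, 01010, $)
  read 0, top $: go to r, push W$ → (r, 1010, W$)
  ε-move, top W: go to p, push ε → (p, 1010, $)
  read 1, top $: go to q, push $ → (q, 010, $)
  read 0, top $: go to r, push W$ → (r, 10, W$)
  ε-move, top W: go to p, push ε → (p, 10, $)
  read 1, top $: go to q, push $ → (q, 0, $)
  read 0, top $: go to r, push W$ → (r, ε, W$)
  ε-move, top W: go to p, push ε → (p, ε, $)
All input consumed in state p with stack $.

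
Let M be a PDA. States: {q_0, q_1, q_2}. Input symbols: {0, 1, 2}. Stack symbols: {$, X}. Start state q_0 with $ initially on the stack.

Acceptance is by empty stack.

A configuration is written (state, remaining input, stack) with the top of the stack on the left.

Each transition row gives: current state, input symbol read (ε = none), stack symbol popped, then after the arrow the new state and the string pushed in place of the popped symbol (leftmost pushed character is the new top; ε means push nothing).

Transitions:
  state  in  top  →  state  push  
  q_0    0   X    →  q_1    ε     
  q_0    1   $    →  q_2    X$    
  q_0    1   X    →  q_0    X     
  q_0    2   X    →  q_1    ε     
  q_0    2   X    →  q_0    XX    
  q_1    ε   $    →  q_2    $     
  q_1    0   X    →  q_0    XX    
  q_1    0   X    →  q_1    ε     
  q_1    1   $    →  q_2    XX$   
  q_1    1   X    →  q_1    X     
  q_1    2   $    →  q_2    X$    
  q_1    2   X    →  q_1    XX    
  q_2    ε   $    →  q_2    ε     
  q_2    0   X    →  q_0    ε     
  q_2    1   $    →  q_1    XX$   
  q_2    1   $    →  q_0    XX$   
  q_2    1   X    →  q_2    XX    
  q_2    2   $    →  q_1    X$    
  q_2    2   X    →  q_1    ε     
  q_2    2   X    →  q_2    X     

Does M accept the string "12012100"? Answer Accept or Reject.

One accepting computation: (q_0, 12012100, $) ⊢ (q_2, 2012100, X$) ⊢ (q_2, 012100, X$) ⊢ (q_0, 12100, $) ⊢ (q_2, 2100, X$) ⊢ (q_1, 100, $) ⊢ (q_2, 00, XX$) ⊢ (q_0, 0, X$) ⊢ (q_1, ε, $) ⊢ (q_2, ε, $) ⊢ (q_2, ε, ε)
All input consumed and the stack is empty.

Accept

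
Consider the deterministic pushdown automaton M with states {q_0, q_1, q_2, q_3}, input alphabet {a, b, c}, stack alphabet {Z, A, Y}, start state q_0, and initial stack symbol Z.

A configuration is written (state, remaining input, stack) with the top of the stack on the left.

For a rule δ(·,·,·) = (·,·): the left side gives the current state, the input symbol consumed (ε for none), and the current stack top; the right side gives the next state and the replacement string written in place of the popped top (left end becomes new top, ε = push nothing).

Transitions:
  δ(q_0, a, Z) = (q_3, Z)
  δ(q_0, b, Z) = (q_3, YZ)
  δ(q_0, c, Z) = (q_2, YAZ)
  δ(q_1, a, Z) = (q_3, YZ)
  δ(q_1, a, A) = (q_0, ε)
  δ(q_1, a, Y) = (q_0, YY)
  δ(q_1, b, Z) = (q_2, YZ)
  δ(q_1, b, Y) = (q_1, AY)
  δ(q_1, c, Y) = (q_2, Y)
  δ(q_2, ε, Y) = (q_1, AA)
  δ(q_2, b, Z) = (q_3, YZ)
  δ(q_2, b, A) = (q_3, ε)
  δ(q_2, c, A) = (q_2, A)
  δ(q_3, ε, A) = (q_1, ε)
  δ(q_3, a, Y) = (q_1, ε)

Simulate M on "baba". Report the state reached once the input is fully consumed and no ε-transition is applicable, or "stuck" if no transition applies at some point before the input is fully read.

q_0

(q_0, baba, Z)
  read b, top Z: go to q_3, push YZ → (q_3, aba, YZ)
  read a, top Y: go to q_1, push ε → (q_1, ba, Z)
  read b, top Z: go to q_2, push YZ → (q_2, a, YZ)
  ε-move, top Y: go to q_1, push AA → (q_1, a, AAZ)
  read a, top A: go to q_0, push ε → (q_0, ε, AZ)
All input consumed; M is in state q_0.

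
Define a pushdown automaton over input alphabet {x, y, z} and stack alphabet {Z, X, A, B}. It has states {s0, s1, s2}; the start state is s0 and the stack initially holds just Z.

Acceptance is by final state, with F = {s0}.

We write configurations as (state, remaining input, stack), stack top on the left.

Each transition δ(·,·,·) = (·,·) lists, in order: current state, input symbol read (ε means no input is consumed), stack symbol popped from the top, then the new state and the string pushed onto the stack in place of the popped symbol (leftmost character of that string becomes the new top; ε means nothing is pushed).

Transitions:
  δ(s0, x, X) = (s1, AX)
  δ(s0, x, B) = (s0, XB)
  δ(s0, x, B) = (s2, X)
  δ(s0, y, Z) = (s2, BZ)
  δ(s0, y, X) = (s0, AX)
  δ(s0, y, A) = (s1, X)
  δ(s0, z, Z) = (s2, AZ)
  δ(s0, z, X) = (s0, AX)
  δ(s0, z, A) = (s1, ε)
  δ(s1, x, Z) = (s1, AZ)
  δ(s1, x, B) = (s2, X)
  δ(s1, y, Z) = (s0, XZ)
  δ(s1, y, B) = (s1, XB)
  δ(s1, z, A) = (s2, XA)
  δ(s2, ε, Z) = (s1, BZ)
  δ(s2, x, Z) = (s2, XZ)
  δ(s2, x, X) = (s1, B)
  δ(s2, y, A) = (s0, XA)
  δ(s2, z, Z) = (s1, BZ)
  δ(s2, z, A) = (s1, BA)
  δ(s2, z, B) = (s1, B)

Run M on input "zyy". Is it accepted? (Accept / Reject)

Accept

One accepting computation: (s0, zyy, Z) ⊢ (s2, yy, AZ) ⊢ (s0, y, XAZ) ⊢ (s0, ε, AXAZ)
All input consumed and state s0 ∈ F.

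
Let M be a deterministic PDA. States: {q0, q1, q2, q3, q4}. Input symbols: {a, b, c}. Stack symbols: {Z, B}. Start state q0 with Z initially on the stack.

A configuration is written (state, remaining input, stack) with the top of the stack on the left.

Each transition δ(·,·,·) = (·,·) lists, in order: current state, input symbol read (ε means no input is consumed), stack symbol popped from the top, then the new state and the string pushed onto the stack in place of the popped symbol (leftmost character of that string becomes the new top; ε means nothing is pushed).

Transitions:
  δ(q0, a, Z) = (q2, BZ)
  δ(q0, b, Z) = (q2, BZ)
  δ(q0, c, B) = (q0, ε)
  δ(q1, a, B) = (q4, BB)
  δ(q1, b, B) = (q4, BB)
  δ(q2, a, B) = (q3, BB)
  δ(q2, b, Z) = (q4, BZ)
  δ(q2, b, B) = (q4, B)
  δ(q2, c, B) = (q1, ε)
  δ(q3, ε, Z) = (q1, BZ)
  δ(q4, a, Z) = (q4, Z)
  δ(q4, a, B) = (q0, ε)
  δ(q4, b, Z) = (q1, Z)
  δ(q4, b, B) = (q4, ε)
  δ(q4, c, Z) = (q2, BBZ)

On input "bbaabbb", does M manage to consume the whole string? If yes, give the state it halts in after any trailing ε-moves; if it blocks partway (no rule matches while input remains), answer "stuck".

q1

(q0, bbaabbb, Z)
  read b, top Z: go to q2, push BZ → (q2, baabbb, BZ)
  read b, top B: go to q4, push B → (q4, aabbb, BZ)
  read a, top B: go to q0, push ε → (q0, abbb, Z)
  read a, top Z: go to q2, push BZ → (q2, bbb, BZ)
  read b, top B: go to q4, push B → (q4, bb, BZ)
  read b, top B: go to q4, push ε → (q4, b, Z)
  read b, top Z: go to q1, push Z → (q1, ε, Z)
All input consumed; M is in state q1.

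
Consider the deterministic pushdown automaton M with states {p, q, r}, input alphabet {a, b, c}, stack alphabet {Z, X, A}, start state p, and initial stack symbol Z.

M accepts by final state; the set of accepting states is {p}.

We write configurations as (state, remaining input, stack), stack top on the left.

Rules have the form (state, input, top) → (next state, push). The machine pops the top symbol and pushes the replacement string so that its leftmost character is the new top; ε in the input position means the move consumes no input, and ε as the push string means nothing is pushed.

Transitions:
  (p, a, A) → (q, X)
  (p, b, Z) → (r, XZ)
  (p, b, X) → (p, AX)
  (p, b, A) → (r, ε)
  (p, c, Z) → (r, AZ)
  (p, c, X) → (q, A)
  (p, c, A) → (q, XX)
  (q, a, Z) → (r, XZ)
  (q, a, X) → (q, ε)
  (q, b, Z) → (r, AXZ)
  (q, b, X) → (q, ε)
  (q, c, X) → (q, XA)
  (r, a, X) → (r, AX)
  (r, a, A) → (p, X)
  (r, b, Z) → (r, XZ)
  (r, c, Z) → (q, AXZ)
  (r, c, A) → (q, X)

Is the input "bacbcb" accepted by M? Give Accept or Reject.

Reject

(p, bacbcb, Z)
  read b, top Z: go to r, push XZ → (r, acbcb, XZ)
  read a, top X: go to r, push AX → (r, cbcb, AXZ)
  read c, top A: go to q, push X → (q, bcb, XXZ)
  read b, top X: go to q, push ε → (q, cb, XZ)
  read c, top X: go to q, push XA → (q, b, XAZ)
  read b, top X: go to q, push ε → (q, ε, AZ)
All input consumed; state q ∉ F and no further ε-move applies.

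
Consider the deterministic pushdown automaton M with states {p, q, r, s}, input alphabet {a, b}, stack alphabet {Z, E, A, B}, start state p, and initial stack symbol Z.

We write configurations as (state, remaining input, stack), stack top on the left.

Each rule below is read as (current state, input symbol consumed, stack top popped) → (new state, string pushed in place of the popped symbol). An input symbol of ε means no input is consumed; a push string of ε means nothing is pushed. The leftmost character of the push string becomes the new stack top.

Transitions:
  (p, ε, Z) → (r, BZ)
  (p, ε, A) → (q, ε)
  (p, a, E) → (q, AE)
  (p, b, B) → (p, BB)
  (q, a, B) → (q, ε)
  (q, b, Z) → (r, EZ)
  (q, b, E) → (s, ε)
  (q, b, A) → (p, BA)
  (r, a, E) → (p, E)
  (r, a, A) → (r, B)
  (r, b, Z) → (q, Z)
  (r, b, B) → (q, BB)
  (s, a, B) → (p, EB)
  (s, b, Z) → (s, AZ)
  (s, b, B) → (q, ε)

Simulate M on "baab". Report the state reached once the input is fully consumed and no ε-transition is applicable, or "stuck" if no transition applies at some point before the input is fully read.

r

(p, baab, Z) ⊢ (r, baab, BZ) ⊢ (q, aab, BBZ) ⊢ (q, ab, BZ) ⊢ (q, b, Z) ⊢ (r, ε, EZ)
All input consumed; M is in state r.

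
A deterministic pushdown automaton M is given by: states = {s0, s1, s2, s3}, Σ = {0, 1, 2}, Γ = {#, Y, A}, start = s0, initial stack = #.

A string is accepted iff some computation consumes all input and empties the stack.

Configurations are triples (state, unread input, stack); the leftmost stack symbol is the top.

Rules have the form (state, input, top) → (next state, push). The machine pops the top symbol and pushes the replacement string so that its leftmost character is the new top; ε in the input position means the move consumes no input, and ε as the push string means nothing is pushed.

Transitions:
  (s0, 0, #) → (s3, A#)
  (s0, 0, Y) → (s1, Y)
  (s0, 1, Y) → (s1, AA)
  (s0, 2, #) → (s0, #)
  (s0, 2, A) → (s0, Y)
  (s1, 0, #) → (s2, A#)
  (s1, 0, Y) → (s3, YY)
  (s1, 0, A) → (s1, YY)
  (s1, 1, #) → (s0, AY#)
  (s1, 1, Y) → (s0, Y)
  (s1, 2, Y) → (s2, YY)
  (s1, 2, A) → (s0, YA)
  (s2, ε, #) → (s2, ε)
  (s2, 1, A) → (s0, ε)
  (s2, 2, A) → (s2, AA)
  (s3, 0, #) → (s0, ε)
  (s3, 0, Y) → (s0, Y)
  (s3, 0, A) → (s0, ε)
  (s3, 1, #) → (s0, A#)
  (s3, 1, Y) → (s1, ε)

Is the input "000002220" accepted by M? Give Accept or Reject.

Reject

(s0, 000002220, #)
  read 0, top #: go to s3, push A# → (s3, 00002220, A#)
  read 0, top A: go to s0, push ε → (s0, 0002220, #)
  read 0, top #: go to s3, push A# → (s3, 002220, A#)
  read 0, top A: go to s0, push ε → (s0, 02220, #)
  read 0, top #: go to s3, push A# → (s3, 2220, A#)
No transition applies at (s3, 2220, A#); input not fully consumed.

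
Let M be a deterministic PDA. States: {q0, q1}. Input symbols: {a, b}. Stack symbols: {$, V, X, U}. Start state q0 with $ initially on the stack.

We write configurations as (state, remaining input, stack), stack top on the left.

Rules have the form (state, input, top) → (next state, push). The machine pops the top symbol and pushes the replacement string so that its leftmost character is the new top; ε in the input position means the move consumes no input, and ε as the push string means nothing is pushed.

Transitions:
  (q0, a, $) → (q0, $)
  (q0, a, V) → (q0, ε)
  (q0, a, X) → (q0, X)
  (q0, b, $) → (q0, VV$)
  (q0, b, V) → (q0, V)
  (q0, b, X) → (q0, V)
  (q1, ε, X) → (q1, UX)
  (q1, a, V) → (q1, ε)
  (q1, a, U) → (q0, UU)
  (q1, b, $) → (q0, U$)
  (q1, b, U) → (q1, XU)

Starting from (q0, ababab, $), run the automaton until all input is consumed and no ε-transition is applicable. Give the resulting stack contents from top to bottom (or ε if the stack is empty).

(q0, ababab, $) ⊢ (q0, babab, $) ⊢ (q0, abab, VV$) ⊢ (q0, bab, V$) ⊢ (q0, ab, V$) ⊢ (q0, b, $) ⊢ (q0, ε, VV$)
All input consumed in state q0 with stack VV$.

VV$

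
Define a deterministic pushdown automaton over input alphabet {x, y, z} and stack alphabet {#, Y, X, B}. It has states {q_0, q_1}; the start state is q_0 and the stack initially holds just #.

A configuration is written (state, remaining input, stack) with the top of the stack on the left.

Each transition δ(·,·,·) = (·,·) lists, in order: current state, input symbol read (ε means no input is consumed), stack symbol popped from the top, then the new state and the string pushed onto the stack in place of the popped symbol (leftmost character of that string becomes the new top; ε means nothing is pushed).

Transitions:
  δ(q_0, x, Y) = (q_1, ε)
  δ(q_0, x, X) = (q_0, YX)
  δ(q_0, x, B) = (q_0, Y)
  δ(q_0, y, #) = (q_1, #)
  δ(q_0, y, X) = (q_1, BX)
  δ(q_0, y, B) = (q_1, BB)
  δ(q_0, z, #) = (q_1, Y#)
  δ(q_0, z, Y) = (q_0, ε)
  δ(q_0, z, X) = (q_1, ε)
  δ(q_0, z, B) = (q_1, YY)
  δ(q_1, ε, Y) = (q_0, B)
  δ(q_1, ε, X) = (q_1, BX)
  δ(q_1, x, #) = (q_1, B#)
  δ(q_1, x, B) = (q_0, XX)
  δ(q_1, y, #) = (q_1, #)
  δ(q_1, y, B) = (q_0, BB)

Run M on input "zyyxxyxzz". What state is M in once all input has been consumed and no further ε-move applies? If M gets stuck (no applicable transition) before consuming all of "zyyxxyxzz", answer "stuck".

q_0

(q_0, zyyxxyxzz, #)
  read z, top #: go to q_1, push Y# → (q_1, yyxxyxzz, Y#)
  ε-move, top Y: go to q_0, push B → (q_0, yyxxyxzz, B#)
  read y, top B: go to q_1, push BB → (q_1, yxxyxzz, BB#)
  read y, top B: go to q_0, push BB → (q_0, xxyxzz, BBB#)
  read x, top B: go to q_0, push Y → (q_0, xyxzz, YBB#)
  read x, top Y: go to q_1, push ε → (q_1, yxzz, BB#)
  read y, top B: go to q_0, push BB → (q_0, xzz, BBB#)
  read x, top B: go to q_0, push Y → (q_0, zz, YBB#)
  read z, top Y: go to q_0, push ε → (q_0, z, BB#)
  read z, top B: go to q_1, push YY → (q_1, ε, YYB#)
  ε-move, top Y: go to q_0, push B → (q_0, ε, BYB#)
All input consumed; M is in state q_0.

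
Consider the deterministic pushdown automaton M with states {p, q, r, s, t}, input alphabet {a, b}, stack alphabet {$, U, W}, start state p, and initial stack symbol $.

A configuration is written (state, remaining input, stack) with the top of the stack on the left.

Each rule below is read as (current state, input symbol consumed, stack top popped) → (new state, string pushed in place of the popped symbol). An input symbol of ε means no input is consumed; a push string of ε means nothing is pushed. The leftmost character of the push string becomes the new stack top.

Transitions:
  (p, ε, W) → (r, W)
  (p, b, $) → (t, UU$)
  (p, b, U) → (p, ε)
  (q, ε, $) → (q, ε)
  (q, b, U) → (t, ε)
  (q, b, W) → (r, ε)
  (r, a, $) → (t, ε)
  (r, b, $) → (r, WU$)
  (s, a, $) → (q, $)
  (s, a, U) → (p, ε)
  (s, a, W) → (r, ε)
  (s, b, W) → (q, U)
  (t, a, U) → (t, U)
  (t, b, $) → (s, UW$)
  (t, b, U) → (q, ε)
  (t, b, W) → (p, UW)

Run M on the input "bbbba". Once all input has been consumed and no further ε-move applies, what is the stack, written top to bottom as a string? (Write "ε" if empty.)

W$

(p, bbbba, $)
  read b, top $: go to t, push UU$ → (t, bbba, UU$)
  read b, top U: go to q, push ε → (q, bba, U$)
  read b, top U: go to t, push ε → (t, ba, $)
  read b, top $: go to s, push UW$ → (s, a, UW$)
  read a, top U: go to p, push ε → (p, ε, W$)
  ε-move, top W: go to r, push W → (r, ε, W$)
All input consumed in state r with stack W$.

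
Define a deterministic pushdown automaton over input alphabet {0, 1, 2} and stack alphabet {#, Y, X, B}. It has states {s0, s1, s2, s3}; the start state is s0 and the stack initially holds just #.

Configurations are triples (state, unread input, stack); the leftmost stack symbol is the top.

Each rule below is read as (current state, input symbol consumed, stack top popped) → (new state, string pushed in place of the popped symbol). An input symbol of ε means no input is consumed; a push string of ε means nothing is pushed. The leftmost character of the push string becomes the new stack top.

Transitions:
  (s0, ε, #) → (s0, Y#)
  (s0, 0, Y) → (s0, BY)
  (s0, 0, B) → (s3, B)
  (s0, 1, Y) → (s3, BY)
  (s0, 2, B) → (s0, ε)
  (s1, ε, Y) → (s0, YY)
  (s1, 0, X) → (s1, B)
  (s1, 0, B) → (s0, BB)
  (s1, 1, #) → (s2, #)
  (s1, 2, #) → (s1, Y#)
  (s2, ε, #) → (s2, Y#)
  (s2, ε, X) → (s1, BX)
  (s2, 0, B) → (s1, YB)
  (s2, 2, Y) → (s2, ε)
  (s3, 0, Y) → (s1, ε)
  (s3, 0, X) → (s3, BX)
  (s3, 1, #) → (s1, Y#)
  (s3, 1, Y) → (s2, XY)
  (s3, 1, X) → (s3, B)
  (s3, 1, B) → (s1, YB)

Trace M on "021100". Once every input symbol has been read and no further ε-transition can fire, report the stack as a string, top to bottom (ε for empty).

(s0, 021100, #)
  ε-move, top #: go to s0, push Y# → (s0, 021100, Y#)
  read 0, top Y: go to s0, push BY → (s0, 21100, BY#)
  read 2, top B: go to s0, push ε → (s0, 1100, Y#)
  read 1, top Y: go to s3, push BY → (s3, 100, BY#)
  read 1, top B: go to s1, push YB → (s1, 00, YBY#)
  ε-move, top Y: go to s0, push YY → (s0, 00, YYBY#)
  read 0, top Y: go to s0, push BY → (s0, 0, BYYBY#)
  read 0, top B: go to s3, push B → (s3, ε, BYYBY#)
All input consumed in state s3 with stack BYYBY#.

BYYBY#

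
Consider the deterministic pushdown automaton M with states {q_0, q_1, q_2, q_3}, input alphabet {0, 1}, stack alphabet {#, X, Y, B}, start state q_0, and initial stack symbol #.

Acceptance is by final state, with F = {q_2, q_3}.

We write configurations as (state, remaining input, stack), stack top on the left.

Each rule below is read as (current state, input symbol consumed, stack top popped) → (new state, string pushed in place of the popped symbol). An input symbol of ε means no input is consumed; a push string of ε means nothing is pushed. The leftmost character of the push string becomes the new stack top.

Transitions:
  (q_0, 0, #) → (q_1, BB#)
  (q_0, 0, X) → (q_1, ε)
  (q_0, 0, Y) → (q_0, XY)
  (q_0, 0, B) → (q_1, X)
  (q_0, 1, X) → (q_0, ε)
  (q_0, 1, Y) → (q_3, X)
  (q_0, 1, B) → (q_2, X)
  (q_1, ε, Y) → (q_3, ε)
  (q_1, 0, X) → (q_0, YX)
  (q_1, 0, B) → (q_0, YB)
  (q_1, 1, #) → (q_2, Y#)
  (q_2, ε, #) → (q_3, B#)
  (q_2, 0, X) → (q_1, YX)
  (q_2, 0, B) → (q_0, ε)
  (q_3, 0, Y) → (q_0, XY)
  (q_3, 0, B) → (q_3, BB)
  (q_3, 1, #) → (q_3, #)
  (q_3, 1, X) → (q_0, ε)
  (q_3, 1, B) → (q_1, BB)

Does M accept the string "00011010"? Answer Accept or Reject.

Reject

(q_0, 00011010, #)
  read 0, top #: go to q_1, push BB# → (q_1, 0011010, BB#)
  read 0, top B: go to q_0, push YB → (q_0, 011010, YBB#)
  read 0, top Y: go to q_0, push XY → (q_0, 11010, XYBB#)
  read 1, top X: go to q_0, push ε → (q_0, 1010, YBB#)
  read 1, top Y: go to q_3, push X → (q_3, 010, XBB#)
No transition applies at (q_3, 010, XBB#); input not fully consumed.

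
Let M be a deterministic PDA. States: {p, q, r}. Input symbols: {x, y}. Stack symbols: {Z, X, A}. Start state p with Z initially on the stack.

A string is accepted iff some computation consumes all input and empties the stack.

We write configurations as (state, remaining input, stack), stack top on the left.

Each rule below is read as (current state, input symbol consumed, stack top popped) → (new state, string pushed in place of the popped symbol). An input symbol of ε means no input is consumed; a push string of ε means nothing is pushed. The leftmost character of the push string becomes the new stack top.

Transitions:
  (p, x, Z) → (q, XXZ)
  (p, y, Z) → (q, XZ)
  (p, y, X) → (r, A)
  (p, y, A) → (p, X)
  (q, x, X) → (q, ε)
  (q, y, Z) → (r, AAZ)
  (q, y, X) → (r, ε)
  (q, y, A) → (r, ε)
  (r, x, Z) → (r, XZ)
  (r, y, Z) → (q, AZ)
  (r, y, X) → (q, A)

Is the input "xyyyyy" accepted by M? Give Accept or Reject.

Reject

(p, xyyyyy, Z) ⊢ (q, yyyyy, XXZ) ⊢ (r, yyyy, XZ) ⊢ (q, yyy, AZ) ⊢ (r, yy, Z) ⊢ (q, y, AZ) ⊢ (r, ε, Z)
All input consumed; stack is Z, not empty, and no further ε-move applies.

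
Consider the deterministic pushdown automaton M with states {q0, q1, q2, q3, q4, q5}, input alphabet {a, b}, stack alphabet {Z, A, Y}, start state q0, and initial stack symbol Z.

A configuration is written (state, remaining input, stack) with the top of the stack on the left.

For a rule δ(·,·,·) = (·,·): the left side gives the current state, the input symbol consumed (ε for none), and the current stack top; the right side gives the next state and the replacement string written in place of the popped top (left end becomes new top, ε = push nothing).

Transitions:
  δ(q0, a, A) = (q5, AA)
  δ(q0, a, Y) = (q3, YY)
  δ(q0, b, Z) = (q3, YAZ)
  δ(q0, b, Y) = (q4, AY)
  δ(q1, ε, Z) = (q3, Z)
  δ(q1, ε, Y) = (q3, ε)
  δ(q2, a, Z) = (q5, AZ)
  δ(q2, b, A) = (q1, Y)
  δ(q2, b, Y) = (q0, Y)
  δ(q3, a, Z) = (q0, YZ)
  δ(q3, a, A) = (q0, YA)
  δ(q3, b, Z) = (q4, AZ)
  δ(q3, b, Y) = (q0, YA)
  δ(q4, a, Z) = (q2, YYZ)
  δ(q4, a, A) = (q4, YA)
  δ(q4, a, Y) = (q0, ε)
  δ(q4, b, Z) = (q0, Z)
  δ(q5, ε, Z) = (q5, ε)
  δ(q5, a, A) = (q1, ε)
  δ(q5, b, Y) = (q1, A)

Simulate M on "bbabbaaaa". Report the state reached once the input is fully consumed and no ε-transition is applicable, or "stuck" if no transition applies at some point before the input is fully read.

(q0, bbabbaaaa, Z)
  read b, top Z: go to q3, push YAZ → (q3, babbaaaa, YAZ)
  read b, top Y: go to q0, push YA → (q0, abbaaaa, YAAZ)
  read a, top Y: go to q3, push YY → (q3, bbaaaa, YYAAZ)
  read b, top Y: go to q0, push YA → (q0, baaaa, YAYAAZ)
  read b, top Y: go to q4, push AY → (q4, aaaa, AYAYAAZ)
  read a, top A: go to q4, push YA → (q4, aaa, YAYAYAAZ)
  read a, top Y: go to q0, push ε → (q0, aa, AYAYAAZ)
  read a, top A: go to q5, push AA → (q5, a, AAYAYAAZ)
  read a, top A: go to q1, push ε → (q1, ε, AYAYAAZ)
All input consumed; M is in state q1.

q1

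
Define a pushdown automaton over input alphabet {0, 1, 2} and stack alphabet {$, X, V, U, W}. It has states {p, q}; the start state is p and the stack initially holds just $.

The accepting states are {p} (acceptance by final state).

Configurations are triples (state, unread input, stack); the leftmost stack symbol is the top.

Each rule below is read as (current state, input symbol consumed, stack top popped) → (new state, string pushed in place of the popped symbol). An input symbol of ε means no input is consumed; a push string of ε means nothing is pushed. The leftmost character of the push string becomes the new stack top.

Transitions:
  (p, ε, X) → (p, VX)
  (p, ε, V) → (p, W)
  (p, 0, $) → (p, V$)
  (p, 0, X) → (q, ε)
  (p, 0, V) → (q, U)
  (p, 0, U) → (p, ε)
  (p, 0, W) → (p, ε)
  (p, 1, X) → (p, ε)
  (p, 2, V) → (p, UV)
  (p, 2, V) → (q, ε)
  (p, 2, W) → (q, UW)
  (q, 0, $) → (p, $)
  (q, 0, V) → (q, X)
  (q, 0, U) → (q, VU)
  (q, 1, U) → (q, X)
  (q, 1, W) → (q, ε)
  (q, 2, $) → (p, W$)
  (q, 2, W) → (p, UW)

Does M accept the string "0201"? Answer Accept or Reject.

Reject

No computation consumes all input and reaches a final state.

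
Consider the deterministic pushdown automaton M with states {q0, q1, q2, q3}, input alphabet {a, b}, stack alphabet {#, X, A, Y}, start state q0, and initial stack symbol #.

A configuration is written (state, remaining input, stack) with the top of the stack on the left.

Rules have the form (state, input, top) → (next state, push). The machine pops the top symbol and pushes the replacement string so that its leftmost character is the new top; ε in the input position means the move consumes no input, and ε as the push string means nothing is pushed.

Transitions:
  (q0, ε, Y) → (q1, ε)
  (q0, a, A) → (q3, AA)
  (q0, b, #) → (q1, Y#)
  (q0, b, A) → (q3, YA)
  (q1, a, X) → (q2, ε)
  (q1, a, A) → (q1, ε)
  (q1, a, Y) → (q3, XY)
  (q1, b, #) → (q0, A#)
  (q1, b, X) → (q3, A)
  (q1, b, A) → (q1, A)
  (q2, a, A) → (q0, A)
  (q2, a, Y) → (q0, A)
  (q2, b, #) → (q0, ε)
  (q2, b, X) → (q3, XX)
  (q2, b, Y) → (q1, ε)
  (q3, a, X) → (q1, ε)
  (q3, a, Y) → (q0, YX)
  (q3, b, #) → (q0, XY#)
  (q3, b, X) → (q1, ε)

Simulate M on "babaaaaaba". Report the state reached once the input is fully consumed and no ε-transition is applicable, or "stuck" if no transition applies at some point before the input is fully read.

(q0, babaaaaaba, #)
  read b, top #: go to q1, push Y# → (q1, abaaaaaba, Y#)
  read a, top Y: go to q3, push XY → (q3, baaaaaba, XY#)
  read b, top X: go to q1, push ε → (q1, aaaaaba, Y#)
  read a, top Y: go to q3, push XY → (q3, aaaaba, XY#)
  read a, top X: go to q1, push ε → (q1, aaaba, Y#)
  read a, top Y: go to q3, push XY → (q3, aaba, XY#)
  read a, top X: go to q1, push ε → (q1, aba, Y#)
  read a, top Y: go to q3, push XY → (q3, ba, XY#)
  read b, top X: go to q1, push ε → (q1, a, Y#)
  read a, top Y: go to q3, push XY → (q3, ε, XY#)
All input consumed; M is in state q3.

q3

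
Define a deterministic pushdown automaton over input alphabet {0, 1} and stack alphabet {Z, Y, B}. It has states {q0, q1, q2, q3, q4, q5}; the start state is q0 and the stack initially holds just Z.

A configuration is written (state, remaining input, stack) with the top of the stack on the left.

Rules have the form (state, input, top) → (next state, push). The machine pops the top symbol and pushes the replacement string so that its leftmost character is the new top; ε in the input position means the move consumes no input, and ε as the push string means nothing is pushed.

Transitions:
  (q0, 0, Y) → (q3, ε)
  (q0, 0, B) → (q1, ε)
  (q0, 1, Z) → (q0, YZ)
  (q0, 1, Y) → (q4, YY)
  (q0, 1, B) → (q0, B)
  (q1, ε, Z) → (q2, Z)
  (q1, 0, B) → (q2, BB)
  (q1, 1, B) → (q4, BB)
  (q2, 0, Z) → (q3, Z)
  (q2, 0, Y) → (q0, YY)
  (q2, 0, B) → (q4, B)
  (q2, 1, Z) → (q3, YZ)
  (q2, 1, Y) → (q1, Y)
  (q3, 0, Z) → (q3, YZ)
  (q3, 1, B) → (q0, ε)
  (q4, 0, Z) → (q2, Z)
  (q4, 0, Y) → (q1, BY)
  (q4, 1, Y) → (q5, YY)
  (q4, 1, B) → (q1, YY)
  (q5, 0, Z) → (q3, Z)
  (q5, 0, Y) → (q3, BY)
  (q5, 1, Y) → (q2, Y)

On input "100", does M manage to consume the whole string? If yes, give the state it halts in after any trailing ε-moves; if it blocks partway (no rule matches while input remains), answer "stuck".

(q0, 100, Z)
  read 1, top Z: go to q0, push YZ → (q0, 00, YZ)
  read 0, top Y: go to q3, push ε → (q3, 0, Z)
  read 0, top Z: go to q3, push YZ → (q3, ε, YZ)
All input consumed; M is in state q3.

q3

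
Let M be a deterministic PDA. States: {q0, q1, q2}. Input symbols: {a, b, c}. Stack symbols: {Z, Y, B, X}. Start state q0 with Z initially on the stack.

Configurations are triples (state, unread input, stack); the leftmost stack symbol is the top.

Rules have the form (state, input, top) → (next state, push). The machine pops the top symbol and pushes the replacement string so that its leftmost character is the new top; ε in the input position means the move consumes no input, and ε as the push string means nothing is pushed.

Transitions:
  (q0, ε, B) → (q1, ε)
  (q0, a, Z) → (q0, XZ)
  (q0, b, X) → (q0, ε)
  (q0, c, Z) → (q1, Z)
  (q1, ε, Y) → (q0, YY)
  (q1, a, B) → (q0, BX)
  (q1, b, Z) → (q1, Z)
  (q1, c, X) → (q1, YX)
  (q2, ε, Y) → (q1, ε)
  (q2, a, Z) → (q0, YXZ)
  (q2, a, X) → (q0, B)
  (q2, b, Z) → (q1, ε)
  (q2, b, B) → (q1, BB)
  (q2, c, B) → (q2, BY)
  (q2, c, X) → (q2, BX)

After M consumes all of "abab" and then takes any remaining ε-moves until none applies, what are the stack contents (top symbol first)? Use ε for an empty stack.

(q0, abab, Z) ⊢ (q0, bab, XZ) ⊢ (q0, ab, Z) ⊢ (q0, b, XZ) ⊢ (q0, ε, Z)
All input consumed in state q0 with stack Z.

Z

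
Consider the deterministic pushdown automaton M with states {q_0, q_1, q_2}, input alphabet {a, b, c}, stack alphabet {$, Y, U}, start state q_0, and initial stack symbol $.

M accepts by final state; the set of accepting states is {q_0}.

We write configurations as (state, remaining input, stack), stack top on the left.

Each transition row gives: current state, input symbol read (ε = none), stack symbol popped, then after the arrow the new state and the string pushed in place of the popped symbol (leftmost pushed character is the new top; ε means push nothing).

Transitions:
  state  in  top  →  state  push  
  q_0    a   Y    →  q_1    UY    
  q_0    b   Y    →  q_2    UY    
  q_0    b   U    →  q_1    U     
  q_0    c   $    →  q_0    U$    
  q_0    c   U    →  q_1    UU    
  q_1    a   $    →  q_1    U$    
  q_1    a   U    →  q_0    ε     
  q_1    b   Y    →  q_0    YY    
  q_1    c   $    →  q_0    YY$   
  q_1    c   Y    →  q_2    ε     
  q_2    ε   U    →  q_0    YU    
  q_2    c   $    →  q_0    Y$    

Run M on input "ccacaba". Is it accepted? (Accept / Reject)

(q_0, ccacaba, $)
  read c, top $: go to q_0, push U$ → (q_0, cacaba, U$)
  read c, top U: go to q_1, push UU → (q_1, acaba, UU$)
  read a, top U: go to q_0, push ε → (q_0, caba, U$)
  read c, top U: go to q_1, push UU → (q_1, aba, UU$)
  read a, top U: go to q_0, push ε → (q_0, ba, U$)
  read b, top U: go to q_1, push U → (q_1, a, U$)
  read a, top U: go to q_0, push ε → (q_0, ε, $)
All input consumed; state q_0 ∈ F.

Accept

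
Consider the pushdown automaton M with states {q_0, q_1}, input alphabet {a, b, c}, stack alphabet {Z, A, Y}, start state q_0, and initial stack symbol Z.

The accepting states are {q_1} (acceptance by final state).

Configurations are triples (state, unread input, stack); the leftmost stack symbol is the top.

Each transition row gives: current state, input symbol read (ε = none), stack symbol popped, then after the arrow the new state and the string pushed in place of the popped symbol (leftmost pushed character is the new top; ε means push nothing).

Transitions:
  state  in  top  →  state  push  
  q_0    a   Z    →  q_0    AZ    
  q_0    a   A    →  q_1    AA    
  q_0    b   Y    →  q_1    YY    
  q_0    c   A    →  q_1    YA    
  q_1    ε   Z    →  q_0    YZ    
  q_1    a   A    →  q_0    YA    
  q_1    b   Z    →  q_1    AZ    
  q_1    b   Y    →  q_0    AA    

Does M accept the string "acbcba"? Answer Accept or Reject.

One accepting computation: (q_0, acbcba, Z) ⊢ (q_0, cbcba, AZ) ⊢ (q_1, bcba, YAZ) ⊢ (q_0, cba, AAAZ) ⊢ (q_1, ba, YAAAZ) ⊢ (q_0, a, AAAAAZ) ⊢ (q_1, ε, AAAAAAZ)
All input consumed and state q_1 ∈ F.

Accept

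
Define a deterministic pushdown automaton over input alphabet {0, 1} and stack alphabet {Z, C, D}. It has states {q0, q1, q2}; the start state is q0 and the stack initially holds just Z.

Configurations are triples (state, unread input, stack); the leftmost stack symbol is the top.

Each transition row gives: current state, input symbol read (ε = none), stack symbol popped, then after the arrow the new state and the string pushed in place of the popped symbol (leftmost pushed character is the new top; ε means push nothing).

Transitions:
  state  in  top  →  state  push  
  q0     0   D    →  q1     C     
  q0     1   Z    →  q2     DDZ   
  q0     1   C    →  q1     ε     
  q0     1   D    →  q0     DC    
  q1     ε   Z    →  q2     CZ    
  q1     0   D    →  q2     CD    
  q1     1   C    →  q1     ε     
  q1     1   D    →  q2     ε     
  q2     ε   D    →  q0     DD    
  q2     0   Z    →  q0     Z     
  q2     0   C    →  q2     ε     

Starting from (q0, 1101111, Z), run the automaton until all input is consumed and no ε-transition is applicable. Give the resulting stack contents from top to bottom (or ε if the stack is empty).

DCDZ

(q0, 1101111, Z) ⊢ (q2, 101111, DDZ) ⊢ (q0, 101111, DDDZ) ⊢ (q0, 01111, DCDDZ) ⊢ (q1, 1111, CCDDZ) ⊢ (q1, 111, CDDZ) ⊢ (q1, 11, DDZ) ⊢ (q2, 1, DZ) ⊢ (q0, 1, DDZ) ⊢ (q0, ε, DCDZ)
All input consumed in state q0 with stack DCDZ.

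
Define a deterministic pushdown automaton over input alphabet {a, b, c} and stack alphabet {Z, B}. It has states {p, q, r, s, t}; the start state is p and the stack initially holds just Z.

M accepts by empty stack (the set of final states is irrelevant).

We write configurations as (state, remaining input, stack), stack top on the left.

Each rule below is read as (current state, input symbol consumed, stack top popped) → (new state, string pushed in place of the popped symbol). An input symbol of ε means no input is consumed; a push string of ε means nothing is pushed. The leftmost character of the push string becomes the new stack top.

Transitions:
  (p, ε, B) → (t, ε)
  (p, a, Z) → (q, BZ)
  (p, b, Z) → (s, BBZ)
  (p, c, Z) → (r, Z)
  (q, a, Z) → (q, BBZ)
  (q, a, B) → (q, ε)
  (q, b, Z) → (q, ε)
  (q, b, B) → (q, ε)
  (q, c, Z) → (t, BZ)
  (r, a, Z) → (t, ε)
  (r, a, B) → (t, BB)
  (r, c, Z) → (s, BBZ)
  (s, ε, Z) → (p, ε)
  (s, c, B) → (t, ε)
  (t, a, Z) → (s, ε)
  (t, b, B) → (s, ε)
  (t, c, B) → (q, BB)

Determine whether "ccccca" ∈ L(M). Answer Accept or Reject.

Reject

(p, ccccca, Z)
  read c, top Z: go to r, push Z → (r, cccca, Z)
  read c, top Z: go to s, push BBZ → (s, ccca, BBZ)
  read c, top B: go to t, push ε → (t, cca, BZ)
  read c, top B: go to q, push BB → (q, ca, BBZ)
No transition applies at (q, ca, BBZ); input not fully consumed.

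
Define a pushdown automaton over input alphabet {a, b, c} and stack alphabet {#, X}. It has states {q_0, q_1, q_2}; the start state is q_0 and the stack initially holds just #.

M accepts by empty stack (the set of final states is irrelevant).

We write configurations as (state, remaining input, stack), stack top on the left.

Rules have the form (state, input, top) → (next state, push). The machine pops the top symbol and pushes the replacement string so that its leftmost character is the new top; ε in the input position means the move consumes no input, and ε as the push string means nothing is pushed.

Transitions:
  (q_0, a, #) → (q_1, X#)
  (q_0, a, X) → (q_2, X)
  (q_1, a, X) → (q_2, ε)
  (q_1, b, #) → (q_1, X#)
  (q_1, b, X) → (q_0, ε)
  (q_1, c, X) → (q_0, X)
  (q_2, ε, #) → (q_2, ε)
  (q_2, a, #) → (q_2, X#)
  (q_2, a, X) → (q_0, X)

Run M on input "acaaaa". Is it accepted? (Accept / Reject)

Reject

No computation consumes all input and empties the stack.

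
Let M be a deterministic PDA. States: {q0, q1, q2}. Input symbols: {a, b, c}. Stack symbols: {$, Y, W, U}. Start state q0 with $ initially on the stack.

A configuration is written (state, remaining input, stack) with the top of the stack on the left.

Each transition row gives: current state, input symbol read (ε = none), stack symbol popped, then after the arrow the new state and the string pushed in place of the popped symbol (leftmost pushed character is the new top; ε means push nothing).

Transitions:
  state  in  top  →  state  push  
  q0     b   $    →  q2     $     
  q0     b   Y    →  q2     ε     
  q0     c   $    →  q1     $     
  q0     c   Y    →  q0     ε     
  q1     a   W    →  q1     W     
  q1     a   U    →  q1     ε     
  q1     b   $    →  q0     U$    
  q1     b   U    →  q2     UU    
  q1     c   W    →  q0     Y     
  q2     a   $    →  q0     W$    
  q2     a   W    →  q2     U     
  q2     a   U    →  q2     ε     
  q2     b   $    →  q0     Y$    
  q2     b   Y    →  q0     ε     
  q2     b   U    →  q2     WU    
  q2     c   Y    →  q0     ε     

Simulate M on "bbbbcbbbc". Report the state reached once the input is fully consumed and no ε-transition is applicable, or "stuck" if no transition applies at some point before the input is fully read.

stuck

(q0, bbbbcbbbc, $) ⊢ (q2, bbbcbbbc, $) ⊢ (q0, bbcbbbc, Y$) ⊢ (q2, bcbbbc, $) ⊢ (q0, cbbbc, Y$) ⊢ (q0, bbbc, $) ⊢ (q2, bbc, $) ⊢ (q0, bc, Y$) ⊢ (q2, c, $)
No transition for (q2, c, top $); M blocks with input c remaining.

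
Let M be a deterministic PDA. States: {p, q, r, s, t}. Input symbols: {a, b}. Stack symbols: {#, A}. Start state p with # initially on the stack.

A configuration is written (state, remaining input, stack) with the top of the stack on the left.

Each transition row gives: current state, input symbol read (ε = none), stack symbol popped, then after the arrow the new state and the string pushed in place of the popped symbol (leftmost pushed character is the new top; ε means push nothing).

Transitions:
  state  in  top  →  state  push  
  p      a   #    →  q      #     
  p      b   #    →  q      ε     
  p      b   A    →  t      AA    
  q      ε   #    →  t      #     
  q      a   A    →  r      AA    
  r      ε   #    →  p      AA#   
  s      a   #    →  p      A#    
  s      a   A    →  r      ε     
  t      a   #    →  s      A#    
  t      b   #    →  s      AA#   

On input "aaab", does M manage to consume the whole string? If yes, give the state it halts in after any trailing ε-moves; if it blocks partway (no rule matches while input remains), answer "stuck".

t

(p, aaab, #)
  read a, top #: go to q, push # → (q, aab, #)
  ε-move, top #: go to t, push # → (t, aab, #)
  read a, top #: go to s, push A# → (s, ab, A#)
  read a, top A: go to r, push ε → (r, b, #)
  ε-move, top #: go to p, push AA# → (p, b, AA#)
  read b, top A: go to t, push AA → (t, ε, AAA#)
All input consumed; M is in state t.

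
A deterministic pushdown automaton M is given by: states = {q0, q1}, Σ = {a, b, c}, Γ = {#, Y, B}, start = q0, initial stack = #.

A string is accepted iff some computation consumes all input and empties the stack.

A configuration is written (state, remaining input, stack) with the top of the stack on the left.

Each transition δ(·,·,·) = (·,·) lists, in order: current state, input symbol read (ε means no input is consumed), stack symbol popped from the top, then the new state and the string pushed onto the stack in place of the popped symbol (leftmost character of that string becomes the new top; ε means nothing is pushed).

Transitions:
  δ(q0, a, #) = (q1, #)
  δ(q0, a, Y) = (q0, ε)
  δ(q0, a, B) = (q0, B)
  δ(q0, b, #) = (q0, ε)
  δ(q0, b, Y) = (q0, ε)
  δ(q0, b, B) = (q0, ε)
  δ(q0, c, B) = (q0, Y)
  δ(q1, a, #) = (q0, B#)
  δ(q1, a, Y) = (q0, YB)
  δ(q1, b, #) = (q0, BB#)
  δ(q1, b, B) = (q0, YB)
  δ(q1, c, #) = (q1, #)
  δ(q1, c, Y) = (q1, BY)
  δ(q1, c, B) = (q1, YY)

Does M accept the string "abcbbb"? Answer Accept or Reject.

(q0, abcbbb, #)
  read a, top #: go to q1, push # → (q1, bcbbb, #)
  read b, top #: go to q0, push BB# → (q0, cbbb, BB#)
  read c, top B: go to q0, push Y → (q0, bbb, YB#)
  read b, top Y: go to q0, push ε → (q0, bb, B#)
  read b, top B: go to q0, push ε → (q0, b, #)
  read b, top #: go to q0, push ε → (q0, ε, ε)
All input consumed and the stack is empty.

Accept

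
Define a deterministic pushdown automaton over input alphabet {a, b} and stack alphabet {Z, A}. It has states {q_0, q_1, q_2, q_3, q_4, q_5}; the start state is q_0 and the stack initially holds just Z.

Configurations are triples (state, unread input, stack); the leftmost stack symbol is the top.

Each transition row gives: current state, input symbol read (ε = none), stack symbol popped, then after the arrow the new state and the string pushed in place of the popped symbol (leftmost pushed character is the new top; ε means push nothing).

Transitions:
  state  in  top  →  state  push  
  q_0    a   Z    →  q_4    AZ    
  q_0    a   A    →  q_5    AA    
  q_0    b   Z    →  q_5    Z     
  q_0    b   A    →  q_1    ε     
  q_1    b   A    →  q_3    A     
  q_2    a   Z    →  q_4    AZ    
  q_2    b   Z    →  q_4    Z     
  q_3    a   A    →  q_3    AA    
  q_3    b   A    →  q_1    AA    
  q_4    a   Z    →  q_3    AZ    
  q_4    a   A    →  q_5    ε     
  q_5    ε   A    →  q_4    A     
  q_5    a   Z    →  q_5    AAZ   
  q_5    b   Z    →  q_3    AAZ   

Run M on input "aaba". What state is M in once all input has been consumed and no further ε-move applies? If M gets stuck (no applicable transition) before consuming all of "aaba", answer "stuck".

(q_0, aaba, Z) ⊢ (q_4, aba, AZ) ⊢ (q_5, ba, Z) ⊢ (q_3, a, AAZ) ⊢ (q_3, ε, AAAZ)
All input consumed; M is in state q_3.

q_3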